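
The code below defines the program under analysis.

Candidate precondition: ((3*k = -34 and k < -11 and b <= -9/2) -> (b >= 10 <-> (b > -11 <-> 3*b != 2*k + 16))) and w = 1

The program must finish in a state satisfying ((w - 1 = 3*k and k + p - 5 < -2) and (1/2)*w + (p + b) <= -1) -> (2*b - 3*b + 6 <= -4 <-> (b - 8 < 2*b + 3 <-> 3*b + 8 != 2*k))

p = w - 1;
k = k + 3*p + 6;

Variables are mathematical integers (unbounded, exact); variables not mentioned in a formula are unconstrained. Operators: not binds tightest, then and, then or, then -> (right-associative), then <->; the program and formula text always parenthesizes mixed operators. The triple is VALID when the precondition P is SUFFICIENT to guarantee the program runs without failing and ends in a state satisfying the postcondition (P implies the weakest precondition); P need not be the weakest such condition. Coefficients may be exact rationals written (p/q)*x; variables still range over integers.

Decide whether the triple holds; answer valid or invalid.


Working backward. After the program, the postcondition ((w - 1 = 3*k and k + p - 5 < -2) and (1/2)*w + (p + b) <= -1) -> (2*b - 3*b + 6 <= -4 <-> (b - 8 < 2*b + 3 <-> 3*b + 8 != 2*k)) must hold; in canonical form it is (w = 3*k + 1 and k + p < 3 and b + p + (1/2)*w <= -1) -> (b >= 10 <-> (b > -11 <-> 3*b != 2*k - 8)).
Before k := k + 3*p + 6: (w = 3*k + 9*p + 19 and k + 4*p < -3 and b + p + (1/2)*w <= -1) -> (b >= 10 <-> (b > -11 <-> 3*b != 2*k + 6*p + 4))
Before p := w - 1: (3*k + 8*w = -10 and k + 4*w < 1 and b + (3/2)*w <= 0) -> (b >= 10 <-> (b > -11 <-> 3*b != 2*k + 6*w - 2))
The weakest precondition is (3*k + 8*w = -10 and k + 4*w < 1 and b + (3/2)*w <= 0) -> (b >= 10 <-> (b > -11 <-> 3*b != 2*k + 6*w - 2)).
Check whether ((3*k = -34 and k < -11 and b <= -9/2) -> (b >= 10 <-> (b > -11 <-> 3*b != 2*k + 16))) and w = 1 implies it.
Countermodel: at the initial state b = -2, k = -6, w = 1, the precondition holds but the weakest precondition fails.
Answer: invalid


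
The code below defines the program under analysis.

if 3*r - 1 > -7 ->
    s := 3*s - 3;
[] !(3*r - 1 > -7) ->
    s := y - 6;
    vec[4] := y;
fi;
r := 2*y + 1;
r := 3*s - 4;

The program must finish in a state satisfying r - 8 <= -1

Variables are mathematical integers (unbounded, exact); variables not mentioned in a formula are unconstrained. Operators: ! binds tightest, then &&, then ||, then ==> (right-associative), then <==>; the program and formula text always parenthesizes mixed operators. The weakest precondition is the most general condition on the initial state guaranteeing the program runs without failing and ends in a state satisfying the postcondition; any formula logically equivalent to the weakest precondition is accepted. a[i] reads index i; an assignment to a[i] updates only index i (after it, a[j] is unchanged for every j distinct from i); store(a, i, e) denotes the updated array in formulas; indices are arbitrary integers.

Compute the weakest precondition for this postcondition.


Working backward. After the program, the postcondition r - 8 <= -1 must hold; in canonical form it is r <= 7.
Before r := 3*s - 4: 3*s <= 11
Before r := 2*y + 1: 3*s <= 11
Then branch requires 9*s <= 20; else branch requires 3*y <= 29.
Before the if: (3*r > -6 ==> 9*s <= 20) && ((!(3*r > -6)) ==> 3*y <= 29)
Answer: WP = (3*r > -6 ==> 9*s <= 20) && ((!(3*r > -6)) ==> 3*y <= 29)


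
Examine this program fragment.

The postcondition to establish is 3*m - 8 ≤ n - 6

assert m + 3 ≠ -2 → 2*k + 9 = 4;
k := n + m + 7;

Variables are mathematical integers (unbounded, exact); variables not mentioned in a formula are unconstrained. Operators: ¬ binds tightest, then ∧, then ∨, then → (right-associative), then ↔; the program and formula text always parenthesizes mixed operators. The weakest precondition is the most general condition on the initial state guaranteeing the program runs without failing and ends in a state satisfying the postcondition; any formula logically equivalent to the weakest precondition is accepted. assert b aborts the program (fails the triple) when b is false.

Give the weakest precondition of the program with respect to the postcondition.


Working backward. After the program, the postcondition 3*m - 8 ≤ n - 6 must hold; in canonical form it is 3*m ≤ n + 2.
Before k := n + m + 7: 3*m ≤ n + 2
Before assert m + 3 ≠ -2 → 2*k + 9 = 4: (m ≠ -5 → 2*k = -5) ∧ 3*m ≤ n + 2
Answer: WP = (m ≠ -5 → 2*k = -5) ∧ 3*m ≤ n + 2


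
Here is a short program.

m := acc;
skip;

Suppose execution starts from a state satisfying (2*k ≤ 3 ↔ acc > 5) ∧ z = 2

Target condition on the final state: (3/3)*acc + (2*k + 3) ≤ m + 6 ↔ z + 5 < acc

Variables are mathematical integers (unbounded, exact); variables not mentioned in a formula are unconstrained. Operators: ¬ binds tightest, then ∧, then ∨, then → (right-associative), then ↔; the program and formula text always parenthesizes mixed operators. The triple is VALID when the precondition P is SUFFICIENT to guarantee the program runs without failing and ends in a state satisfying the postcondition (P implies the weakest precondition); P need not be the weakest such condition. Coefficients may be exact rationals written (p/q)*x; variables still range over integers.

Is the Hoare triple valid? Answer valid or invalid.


Working backward. After the program, the postcondition (3/3)*acc + (2*k + 3) ≤ m + 6 ↔ z + 5 < acc must hold; in canonical form it is acc + 2*k ≤ m + 3 ↔ z < acc - 5.
Before skip: acc + 2*k ≤ m + 3 ↔ z < acc - 5
Before m := acc: 2*k ≤ 3 ↔ z < acc - 5
The weakest precondition is 2*k ≤ 3 ↔ z < acc - 5.
Check whether (2*k ≤ 3 ↔ acc > 5) ∧ z = 2 implies it.
Countermodel: at the initial state acc = 6, k = 1, z = 2, the precondition holds but the weakest precondition fails.
Answer: invalid


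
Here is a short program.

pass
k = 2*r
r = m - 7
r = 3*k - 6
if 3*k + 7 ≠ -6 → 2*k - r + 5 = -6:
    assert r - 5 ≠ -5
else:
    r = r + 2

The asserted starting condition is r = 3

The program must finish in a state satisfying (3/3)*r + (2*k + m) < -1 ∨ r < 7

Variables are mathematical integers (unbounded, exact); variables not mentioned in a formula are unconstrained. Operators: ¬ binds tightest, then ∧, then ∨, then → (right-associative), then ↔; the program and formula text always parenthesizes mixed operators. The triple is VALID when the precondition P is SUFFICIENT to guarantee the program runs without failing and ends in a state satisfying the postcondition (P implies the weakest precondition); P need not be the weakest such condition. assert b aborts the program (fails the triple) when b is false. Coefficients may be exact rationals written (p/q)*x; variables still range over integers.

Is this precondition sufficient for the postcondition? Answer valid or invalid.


Working backward. After the program, the postcondition (3/3)*r + (2*k + m) < -1 ∨ r < 7 must hold; in canonical form it is 2*k + m + r < -1 ∨ r < 7.
Then branch requires r ≠ 0 ∧ (2*k + m + r < -1 ∨ r < 7); else branch requires 2*k + m + r < -3 ∨ r < 5.
Before the if: ((3*k ≠ -13 → 2*k = r - 11) → (r ≠ 0 ∧ (2*k + m + r < -1 ∨ r < 7))) ∧ ((¬(3*k ≠ -13 → 2*k = r - 11)) → (2*k + m + r < -3 ∨ r < 5))
Before r := 3*k - 6: ((3*k ≠ -13 → k = 17) → (3*k ≠ 6 ∧ (5*k + m < 5 ∨ 3*k < 13))) ∧ ((¬(3*k ≠ -13 → k = 17)) → (5*k + m < 3 ∨ 3*k < 11))
Before r := m - 7: ((3*k ≠ -13 → k = 17) → (3*k ≠ 6 ∧ (5*k + m < 5 ∨ 3*k < 13))) ∧ ((¬(3*k ≠ -13 → k = 17)) → (5*k + m < 3 ∨ 3*k < 11))
Before k := 2*r: ((6*r ≠ -13 → 2*r = 17) → (6*r ≠ 6 ∧ (m + 10*r < 5 ∨ 6*r < 13))) ∧ ((¬(6*r ≠ -13 → 2*r = 17)) → (m + 10*r < 3 ∨ 6*r < 11))
Before skip: ((6*r ≠ -13 → 2*r = 17) → (6*r ≠ 6 ∧ (m + 10*r < 5 ∨ 6*r < 13))) ∧ ((¬(6*r ≠ -13 → 2*r = 17)) → (m + 10*r < 3 ∨ 6*r < 11))
The weakest precondition is ((6*r ≠ -13 → 2*r = 17) → (6*r ≠ 6 ∧ (m + 10*r < 5 ∨ 6*r < 13))) ∧ ((¬(6*r ≠ -13 → 2*r = 17)) → (m + 10*r < 3 ∨ 6*r < 11)).
Check whether r = 3 implies it.
Countermodel: at the initial state m = -27, r = 3, the precondition holds but the weakest precondition fails.
Answer: invalid


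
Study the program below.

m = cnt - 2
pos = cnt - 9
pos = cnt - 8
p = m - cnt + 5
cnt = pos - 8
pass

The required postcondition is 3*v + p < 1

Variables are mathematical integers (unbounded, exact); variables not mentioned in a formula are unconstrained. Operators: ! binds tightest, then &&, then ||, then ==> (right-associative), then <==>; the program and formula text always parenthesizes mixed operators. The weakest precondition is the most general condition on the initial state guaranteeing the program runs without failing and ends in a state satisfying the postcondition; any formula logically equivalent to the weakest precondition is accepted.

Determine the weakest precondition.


Working backward. After the program, the postcondition 3*v + p < 1 must hold; in canonical form it is p + 3*v < 1.
Before skip: p + 3*v < 1
Before cnt := pos - 8: p + 3*v < 1
Before p := m - cnt + 5: m + 3*v < cnt - 4
Before pos := cnt - 8: m + 3*v < cnt - 4
Before pos := cnt - 9: m + 3*v < cnt - 4
Before m := cnt - 2: 3*v < -2
Answer: WP = 3*v < -2


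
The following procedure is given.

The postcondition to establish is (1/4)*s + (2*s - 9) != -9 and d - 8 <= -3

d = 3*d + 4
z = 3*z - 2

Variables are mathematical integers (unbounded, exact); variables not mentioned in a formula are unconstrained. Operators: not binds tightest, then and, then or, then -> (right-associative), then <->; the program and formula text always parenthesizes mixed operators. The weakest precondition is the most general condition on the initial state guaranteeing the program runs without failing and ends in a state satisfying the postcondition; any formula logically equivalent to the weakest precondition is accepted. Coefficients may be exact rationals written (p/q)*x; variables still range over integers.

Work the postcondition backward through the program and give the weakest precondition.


Working backward. After the program, the postcondition (1/4)*s + (2*s - 9) != -9 and d - 8 <= -3 must hold; in canonical form it is (9/4)*s != 0 and d <= 5.
Before z := 3*z - 2: (9/4)*s != 0 and d <= 5
Before d := 3*d + 4: (9/4)*s != 0 and 3*d <= 1
Answer: WP = (9/4)*s != 0 and 3*d <= 1


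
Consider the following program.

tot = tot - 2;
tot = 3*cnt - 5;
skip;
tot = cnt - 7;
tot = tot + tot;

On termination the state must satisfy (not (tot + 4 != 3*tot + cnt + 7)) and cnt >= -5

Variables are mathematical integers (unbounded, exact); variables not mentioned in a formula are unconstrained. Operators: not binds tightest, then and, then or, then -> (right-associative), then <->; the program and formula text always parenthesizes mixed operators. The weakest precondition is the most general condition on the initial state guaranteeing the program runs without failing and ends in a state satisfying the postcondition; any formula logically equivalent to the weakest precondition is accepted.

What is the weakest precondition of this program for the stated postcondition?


Working backward. After the program, the postcondition (not (tot + 4 != 3*tot + cnt + 7)) and cnt >= -5 must hold; in canonical form it is (not (cnt + 2*tot != -3)) and cnt >= -5.
Before tot := tot + tot: (not (cnt + 4*tot != -3)) and cnt >= -5
Before tot := cnt - 7: (not (5*cnt != 25)) and cnt >= -5
Before skip: (not (5*cnt != 25)) and cnt >= -5
Before tot := 3*cnt - 5: (not (5*cnt != 25)) and cnt >= -5
Before tot := tot - 2: (not (5*cnt != 25)) and cnt >= -5
Answer: WP = (not (5*cnt != 25)) and cnt >= -5


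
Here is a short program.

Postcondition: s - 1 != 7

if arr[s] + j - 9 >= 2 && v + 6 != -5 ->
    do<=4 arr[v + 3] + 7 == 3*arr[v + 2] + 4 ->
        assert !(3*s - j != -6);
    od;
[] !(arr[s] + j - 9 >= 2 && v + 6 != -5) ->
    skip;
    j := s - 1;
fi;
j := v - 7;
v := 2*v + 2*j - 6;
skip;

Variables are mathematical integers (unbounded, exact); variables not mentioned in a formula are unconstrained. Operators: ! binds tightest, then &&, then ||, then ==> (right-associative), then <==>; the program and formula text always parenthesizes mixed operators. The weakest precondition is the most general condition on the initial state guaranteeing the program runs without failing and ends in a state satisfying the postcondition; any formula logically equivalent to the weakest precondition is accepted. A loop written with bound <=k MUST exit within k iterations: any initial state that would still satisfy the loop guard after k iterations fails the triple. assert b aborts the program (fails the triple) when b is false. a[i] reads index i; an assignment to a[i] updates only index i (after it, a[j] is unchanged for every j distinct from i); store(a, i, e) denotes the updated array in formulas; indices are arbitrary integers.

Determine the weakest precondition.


Working backward. After the program, the postcondition s - 1 != 7 must hold; in canonical form it is s != 8.
Before skip: s != 8
Before v := 2*v + 2*j - 6: s != 8
Before j := v - 7: s != 8
Then branch requires (arr[v + 3] == 3*arr[v + 2] - 3 ==> ((!(3*s != j - 6)) && (arr[v + 3] == 3*arr[v + 2] - 3 ==> ((!(3*s != j - 6)) && (arr[v + 3] == 3*arr[v + 2] - 3 ==> ((!(3*s != j - 6)) && (arr[v + 3] == 3*arr[v + 2] - 3 ==> ((!(3*s != j - 6)) && (!(arr[v + 3] == 3*arr[v + 2] - 3)) && s != 8)) && ((!(arr[v + 3] == 3*arr[v + 2] - 3)) ==> s != 8))) && ((!(arr[v + 3] == 3*arr[v + 2] - 3)) ==> s != 8))) && ((!(arr[v + 3] == 3*arr[v + 2] - 3)) ==> s != 8))) && ((!(arr[v + 3] == 3*arr[v + 2] - 3)) ==> s != 8); else branch requires s != 8.
Before the if: ((arr[s] + j >= 11 && v != -11) ==> ((arr[v + 3] == 3*arr[v + 2] - 3 ==> ((!(3*s != j - 6)) && (arr[v + 3] == 3*arr[v + 2] - 3 ==> ((!(3*s != j - 6)) && (arr[v + 3] == 3*arr[v + 2] - 3 ==> ((!(3*s != j - 6)) && (arr[v + 3] == 3*arr[v + 2] - 3 ==> ((!(3*s != j - 6)) && (!(arr[v + 3] == 3*arr[v + 2] - 3)) && s != 8)) && ((!(arr[v + 3] == 3*arr[v + 2] - 3)) ==> s != 8))) && ((!(arr[v + 3] == 3*arr[v + 2] - 3)) ==> s != 8))) && ((!(arr[v + 3] == 3*arr[v + 2] - 3)) ==> s != 8))) && ((!(arr[v + 3] == 3*arr[v + 2] - 3)) ==> s != 8))) && ((!(arr[s] + j >= 11 && v != -11)) ==> s != 8)
Answer: WP = ((arr[s] + j >= 11 && v != -11) ==> ((arr[v + 3] == 3*arr[v + 2] - 3 ==> ((!(3*s != j - 6)) && (arr[v + 3] == 3*arr[v + 2] - 3 ==> ((!(3*s != j - 6)) && (arr[v + 3] == 3*arr[v + 2] - 3 ==> ((!(3*s != j - 6)) && (arr[v + 3] == 3*arr[v + 2] - 3 ==> ((!(3*s != j - 6)) && (!(arr[v + 3] == 3*arr[v + 2] - 3)) && s != 8)) && ((!(arr[v + 3] == 3*arr[v + 2] - 3)) ==> s != 8))) && ((!(arr[v + 3] == 3*arr[v + 2] - 3)) ==> s != 8))) && ((!(arr[v + 3] == 3*arr[v + 2] - 3)) ==> s != 8))) && ((!(arr[v + 3] == 3*arr[v + 2] - 3)) ==> s != 8))) && ((!(arr[s] + j >= 11 && v != -11)) ==> s != 8)


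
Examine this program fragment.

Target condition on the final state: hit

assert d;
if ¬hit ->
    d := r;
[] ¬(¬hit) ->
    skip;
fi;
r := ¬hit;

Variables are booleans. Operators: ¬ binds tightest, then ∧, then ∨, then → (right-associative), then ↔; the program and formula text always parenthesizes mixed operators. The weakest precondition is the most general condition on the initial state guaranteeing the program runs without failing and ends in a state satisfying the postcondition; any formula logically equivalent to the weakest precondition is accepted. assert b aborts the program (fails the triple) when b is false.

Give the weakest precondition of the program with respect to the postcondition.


Working backward. After the program, hit must hold.
Before r := ¬hit: hit
Then branch requires hit; else branch requires hit.
Before the if: (¬hit) → hit
Before assert d: d ∧ ((¬hit) → hit)
Answer: WP = d ∧ ((¬hit) → hit)


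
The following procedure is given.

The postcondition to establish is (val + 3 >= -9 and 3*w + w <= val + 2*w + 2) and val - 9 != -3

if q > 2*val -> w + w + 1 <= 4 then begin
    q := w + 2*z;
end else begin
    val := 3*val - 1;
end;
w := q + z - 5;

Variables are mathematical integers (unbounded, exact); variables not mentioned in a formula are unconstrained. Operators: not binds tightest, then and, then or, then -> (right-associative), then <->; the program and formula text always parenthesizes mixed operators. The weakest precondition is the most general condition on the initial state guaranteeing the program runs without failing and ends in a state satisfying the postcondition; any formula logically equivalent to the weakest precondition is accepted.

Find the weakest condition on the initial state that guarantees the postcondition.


Working backward. After the program, the postcondition (val + 3 >= -9 and 3*w + w <= val + 2*w + 2) and val - 9 != -3 must hold; in canonical form it is val >= -12 and 2*w <= val + 2 and val != 6.
Before w := q + z - 5: val >= -12 and 2*q + 2*z <= val + 12 and val != 6
Then branch requires val >= -12 and 2*w + 6*z <= val + 12 and val != 6; else branch requires 3*val >= -11 and 2*q + 2*z <= 3*val + 11 and 3*val != 7.
Before the if: ((q > 2*val -> 2*w <= 3) -> (val >= -12 and 2*w + 6*z <= val + 12 and val != 6)) and ((not (q > 2*val -> 2*w <= 3)) -> (3*val >= -11 and 2*q + 2*z <= 3*val + 11 and 3*val != 7))
Answer: WP = ((q > 2*val -> 2*w <= 3) -> (val >= -12 and 2*w + 6*z <= val + 12 and val != 6)) and ((not (q > 2*val -> 2*w <= 3)) -> (3*val >= -11 and 2*q + 2*z <= 3*val + 11 and 3*val != 7))


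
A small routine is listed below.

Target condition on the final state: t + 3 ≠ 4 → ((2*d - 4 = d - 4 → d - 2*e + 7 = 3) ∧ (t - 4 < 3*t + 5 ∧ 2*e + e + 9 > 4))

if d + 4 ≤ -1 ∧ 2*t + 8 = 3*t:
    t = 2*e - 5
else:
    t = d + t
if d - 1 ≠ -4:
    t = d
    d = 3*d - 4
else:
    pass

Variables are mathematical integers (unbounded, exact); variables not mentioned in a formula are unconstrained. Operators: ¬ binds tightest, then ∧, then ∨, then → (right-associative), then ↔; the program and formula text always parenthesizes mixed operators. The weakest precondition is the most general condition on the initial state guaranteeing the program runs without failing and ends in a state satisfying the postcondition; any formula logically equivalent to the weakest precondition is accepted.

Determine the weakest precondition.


Working backward. After the program, the postcondition t + 3 ≠ 4 → ((2*d - 4 = d - 4 → d - 2*e + 7 = 3) ∧ (t - 4 < 3*t + 5 ∧ 2*e + e + 9 > 4)) must hold; in canonical form it is t ≠ 1 → ((d = 0 → d = 2*e - 4) ∧ 2*t > -9 ∧ 3*e > -5).
Then branch requires d ≠ 1 → ((3*d = 4 → 3*d = 2*e) ∧ 2*d > -9 ∧ 3*e > -5); else branch requires t ≠ 1 → ((d = 0 → d = 2*e - 4) ∧ 2*t > -9 ∧ 3*e > -5).
Before the if: (d ≠ -3 → (d ≠ 1 → ((3*d = 4 → 3*d = 2*e) ∧ 2*d > -9 ∧ 3*e > -5))) ∧ ((¬(d ≠ -3)) → (t ≠ 1 → ((d = 0 → d = 2*e - 4) ∧ 2*t > -9 ∧ 3*e > -5)))
Then branch requires (d ≠ -3 → (d ≠ 1 → ((3*d = 4 → 3*d = 2*e) ∧ 2*d > -9 ∧ 3*e > -5))) ∧ ((¬(d ≠ -3)) → (2*e ≠ 6 → ((d = 0 → d = 2*e - 4) ∧ 4*e > 1 ∧ 3*e > -5))); else branch requires (d ≠ -3 → (d ≠ 1 → ((3*d = 4 → 3*d = 2*e) ∧ 2*d > -9 ∧ 3*e > -5))) ∧ ((¬(d ≠ -3)) → (d + t ≠ 1 → ((d = 0 → d = 2*e - 4) ∧ 2*d + 2*t > -9 ∧ 3*e > -5))).
Before the if: ((d ≤ -5 ∧ t = 8) → ((d ≠ -3 → (d ≠ 1 → ((3*d = 4 → 3*d = 2*e) ∧ 2*d > -9 ∧ 3*e > -5))) ∧ ((¬(d ≠ -3)) → (2*e ≠ 6 → ((d = 0 → d = 2*e - 4) ∧ 4*e > 1 ∧ 3*e > -5))))) ∧ ((¬(d ≤ -5 ∧ t = 8)) → ((d ≠ -3 → (d ≠ 1 → ((3*d = 4 → 3*d = 2*e) ∧ 2*d > -9 ∧ 3*e > -5))) ∧ ((¬(d ≠ -3)) → (d + t ≠ 1 → ((d = 0 → d = 2*e - 4) ∧ 2*d + 2*t > -9 ∧ 3*e > -5)))))
Answer: WP = ((d ≤ -5 ∧ t = 8) → ((d ≠ -3 → (d ≠ 1 → ((3*d = 4 → 3*d = 2*e) ∧ 2*d > -9 ∧ 3*e > -5))) ∧ ((¬(d ≠ -3)) → (2*e ≠ 6 → ((d = 0 → d = 2*e - 4) ∧ 4*e > 1 ∧ 3*e > -5))))) ∧ ((¬(d ≤ -5 ∧ t = 8)) → ((d ≠ -3 → (d ≠ 1 → ((3*d = 4 → 3*d = 2*e) ∧ 2*d > -9 ∧ 3*e > -5))) ∧ ((¬(d ≠ -3)) → (d + t ≠ 1 → ((d = 0 → d = 2*e - 4) ∧ 2*d + 2*t > -9 ∧ 3*e > -5)))))


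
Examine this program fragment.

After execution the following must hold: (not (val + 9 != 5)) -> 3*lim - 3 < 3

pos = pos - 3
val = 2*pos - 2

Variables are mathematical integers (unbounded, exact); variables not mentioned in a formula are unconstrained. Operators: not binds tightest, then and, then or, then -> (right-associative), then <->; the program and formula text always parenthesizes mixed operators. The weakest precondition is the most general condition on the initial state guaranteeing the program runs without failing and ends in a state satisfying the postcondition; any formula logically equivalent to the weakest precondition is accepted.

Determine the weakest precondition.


Working backward. After the program, the postcondition (not (val + 9 != 5)) -> 3*lim - 3 < 3 must hold; in canonical form it is (not (val != -4)) -> 3*lim < 6.
Before val := 2*pos - 2: (not (2*pos != -2)) -> 3*lim < 6
Before pos := pos - 3: (not (2*pos != 4)) -> 3*lim < 6
Answer: WP = (not (2*pos != 4)) -> 3*lim < 6


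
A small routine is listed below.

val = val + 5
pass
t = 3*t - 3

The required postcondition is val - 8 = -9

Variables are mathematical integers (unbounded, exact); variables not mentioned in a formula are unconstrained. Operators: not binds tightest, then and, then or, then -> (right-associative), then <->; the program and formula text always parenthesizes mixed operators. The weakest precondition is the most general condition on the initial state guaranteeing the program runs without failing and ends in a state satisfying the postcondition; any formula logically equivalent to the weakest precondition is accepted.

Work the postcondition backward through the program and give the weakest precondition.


Working backward. After the program, the postcondition val - 8 = -9 must hold; in canonical form it is val = -1.
Before t := 3*t - 3: val = -1
Before skip: val = -1
Before val := val + 5: val = -6
Answer: WP = val = -6


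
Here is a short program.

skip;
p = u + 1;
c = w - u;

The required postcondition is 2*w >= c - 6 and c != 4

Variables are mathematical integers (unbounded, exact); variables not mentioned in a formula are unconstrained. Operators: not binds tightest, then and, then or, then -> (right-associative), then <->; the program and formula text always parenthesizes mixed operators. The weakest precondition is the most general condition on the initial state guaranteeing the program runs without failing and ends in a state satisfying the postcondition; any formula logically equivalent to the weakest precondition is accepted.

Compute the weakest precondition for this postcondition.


Working backward. After the program, 2*w >= c - 6 and c != 4 must hold.
Before c := w - u: u + w >= -6 and w != u + 4
Before p := u + 1: u + w >= -6 and w != u + 4
Before skip: u + w >= -6 and w != u + 4
Answer: WP = u + w >= -6 and w != u + 4


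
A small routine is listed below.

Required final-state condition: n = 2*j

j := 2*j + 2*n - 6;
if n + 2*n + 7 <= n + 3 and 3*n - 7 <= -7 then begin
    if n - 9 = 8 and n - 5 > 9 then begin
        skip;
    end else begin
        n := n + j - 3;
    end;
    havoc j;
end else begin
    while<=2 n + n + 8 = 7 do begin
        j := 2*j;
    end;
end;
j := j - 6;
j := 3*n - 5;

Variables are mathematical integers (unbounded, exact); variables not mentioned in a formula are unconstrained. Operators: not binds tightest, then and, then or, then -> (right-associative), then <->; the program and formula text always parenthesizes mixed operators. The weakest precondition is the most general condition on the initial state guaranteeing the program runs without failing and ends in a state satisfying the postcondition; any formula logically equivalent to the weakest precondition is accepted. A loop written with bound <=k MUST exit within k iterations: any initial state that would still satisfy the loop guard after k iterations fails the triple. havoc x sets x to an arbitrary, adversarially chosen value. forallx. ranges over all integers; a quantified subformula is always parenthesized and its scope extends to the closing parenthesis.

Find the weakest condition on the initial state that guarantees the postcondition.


Working backward. After the program, n = 2*j must hold.
Before j := 3*n - 5: 5*n = 10
Before j := j - 6: 5*n = 10
Then branch requires ((n = 17 and n > 14) -> 5*n = 10) and ((not (n = 17 and n > 14)) -> 5*j + 5*n = 25); else branch requires (2*n = -1 -> ((2*n = -1 -> ((not (2*n = -1)) and 5*n = 10)) and ((not (2*n = -1)) -> 5*n = 10))) and ((not (2*n = -1)) -> 5*n = 10).
Before the if: ((2*n <= -4 and 3*n <= 0) -> (((n = 17 and n > 14) -> 5*n = 10) and ((not (n = 17 and n > 14)) -> 5*j + 5*n = 25))) and ((not (2*n <= -4 and 3*n <= 0)) -> ((2*n = -1 -> ((2*n = -1 -> ((not (2*n = -1)) and 5*n = 10)) and ((not (2*n = -1)) -> 5*n = 10))) and ((not (2*n = -1)) -> 5*n = 10)))
Before j := 2*j + 2*n - 6: ((2*n <= -4 and 3*n <= 0) -> (((n = 17 and n > 14) -> 5*n = 10) and ((not (n = 17 and n > 14)) -> 10*j + 15*n = 55))) and ((not (2*n <= -4 and 3*n <= 0)) -> ((2*n = -1 -> ((2*n = -1 -> ((not (2*n = -1)) and 5*n = 10)) and ((not (2*n = -1)) -> 5*n = 10))) and ((not (2*n = -1)) -> 5*n = 10)))
Answer: WP = ((2*n <= -4 and 3*n <= 0) -> (((n = 17 and n > 14) -> 5*n = 10) and ((not (n = 17 and n > 14)) -> 10*j + 15*n = 55))) and ((not (2*n <= -4 and 3*n <= 0)) -> ((2*n = -1 -> ((2*n = -1 -> ((not (2*n = -1)) and 5*n = 10)) and ((not (2*n = -1)) -> 5*n = 10))) and ((not (2*n = -1)) -> 5*n = 10)))


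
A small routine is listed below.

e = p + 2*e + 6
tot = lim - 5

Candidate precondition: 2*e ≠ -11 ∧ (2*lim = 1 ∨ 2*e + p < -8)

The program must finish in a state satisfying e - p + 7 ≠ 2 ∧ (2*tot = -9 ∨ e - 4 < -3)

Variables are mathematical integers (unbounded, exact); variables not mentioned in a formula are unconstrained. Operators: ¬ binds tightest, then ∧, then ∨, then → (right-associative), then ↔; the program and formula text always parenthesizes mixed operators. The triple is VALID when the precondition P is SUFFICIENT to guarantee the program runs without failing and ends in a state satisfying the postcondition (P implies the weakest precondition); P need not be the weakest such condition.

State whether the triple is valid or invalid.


Working backward. After the program, the postcondition e - p + 7 ≠ 2 ∧ (2*tot = -9 ∨ e - 4 < -3) must hold; in canonical form it is e ≠ p - 5 ∧ (2*tot = -9 ∨ e < 1).
Before tot := lim - 5: e ≠ p - 5 ∧ (2*lim = 1 ∨ e < 1)
Before e := p + 2*e + 6: 2*e ≠ -11 ∧ (2*lim = 1 ∨ 2*e + p < -5)
The weakest precondition is 2*e ≠ -11 ∧ (2*lim = 1 ∨ 2*e + p < -5).
Check whether 2*e ≠ -11 ∧ (2*lim = 1 ∨ 2*e + p < -8) implies it.
Every state satisfying the precondition satisfies the weakest precondition: the implication holds.
Answer: valid


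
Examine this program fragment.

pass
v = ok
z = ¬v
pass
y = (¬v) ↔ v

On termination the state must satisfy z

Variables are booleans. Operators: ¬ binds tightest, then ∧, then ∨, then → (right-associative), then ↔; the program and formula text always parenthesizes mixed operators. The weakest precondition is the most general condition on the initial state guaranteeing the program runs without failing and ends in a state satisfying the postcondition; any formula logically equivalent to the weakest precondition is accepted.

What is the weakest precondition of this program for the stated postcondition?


Working backward. After the program, z must hold.
Before y := (¬v) ↔ v: z
Before skip: z
Before z := ¬v: ¬v
Before v := ok: ¬ok
Before skip: ¬ok
Answer: WP = ¬ok


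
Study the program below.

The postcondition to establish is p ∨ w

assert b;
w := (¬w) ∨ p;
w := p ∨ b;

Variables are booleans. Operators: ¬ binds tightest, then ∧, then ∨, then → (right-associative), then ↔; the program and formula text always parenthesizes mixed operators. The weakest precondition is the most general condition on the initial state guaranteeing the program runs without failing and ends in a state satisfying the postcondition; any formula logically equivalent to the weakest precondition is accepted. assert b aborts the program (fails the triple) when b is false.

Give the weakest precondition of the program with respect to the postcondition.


Working backward. After the program, p ∨ w must hold.
Before w := p ∨ b: p ∨ b
Before w := (¬w) ∨ p: p ∨ b
Before assert b: b ∧ (p ∨ b)
Answer: WP = b ∧ (p ∨ b)


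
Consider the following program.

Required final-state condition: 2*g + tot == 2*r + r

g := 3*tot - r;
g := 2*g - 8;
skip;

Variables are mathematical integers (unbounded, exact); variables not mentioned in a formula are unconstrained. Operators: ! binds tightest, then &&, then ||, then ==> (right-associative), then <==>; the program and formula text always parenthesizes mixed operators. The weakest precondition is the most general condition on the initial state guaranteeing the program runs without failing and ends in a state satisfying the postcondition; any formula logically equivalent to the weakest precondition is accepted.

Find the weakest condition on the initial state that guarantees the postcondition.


Working backward. After the program, the postcondition 2*g + tot == 2*r + r must hold; in canonical form it is 2*g + tot == 3*r.
Before skip: 2*g + tot == 3*r
Before g := 2*g - 8: 4*g + tot == 3*r + 16
Before g := 3*tot - r: 13*tot == 7*r + 16
Answer: WP = 13*tot == 7*r + 16


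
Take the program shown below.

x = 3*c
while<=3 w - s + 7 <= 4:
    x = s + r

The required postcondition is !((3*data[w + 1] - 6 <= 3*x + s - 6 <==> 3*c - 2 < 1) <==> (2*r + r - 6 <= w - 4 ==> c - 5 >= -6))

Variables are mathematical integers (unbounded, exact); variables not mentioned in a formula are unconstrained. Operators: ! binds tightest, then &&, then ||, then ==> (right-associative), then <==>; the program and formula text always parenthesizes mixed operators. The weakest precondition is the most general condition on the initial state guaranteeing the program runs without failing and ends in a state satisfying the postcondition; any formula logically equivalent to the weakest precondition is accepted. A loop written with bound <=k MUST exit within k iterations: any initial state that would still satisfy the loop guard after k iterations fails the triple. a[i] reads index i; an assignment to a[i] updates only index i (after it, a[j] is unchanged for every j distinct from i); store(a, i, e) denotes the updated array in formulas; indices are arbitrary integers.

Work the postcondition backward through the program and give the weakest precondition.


Working backward. After the program, the postcondition !((3*data[w + 1] - 6 <= 3*x + s - 6 <==> 3*c - 2 < 1) <==> (2*r + r - 6 <= w - 4 ==> c - 5 >= -6)) must hold; in canonical form it is !((3*data[w + 1] <= s + 3*x <==> 3*c < 3) <==> (3*r <= w + 2 ==> c >= -1)).
Before the loop (bound <=3), unroll the exhaustion recursion (WP_0 = exit-now case; WP_j = one more guarded iteration, up to j = 3):
  WP_0: (!(w <= s - 3)) && (!((3*data[w + 1] <= s + 3*x <==> 3*c < 3) <==> (3*r <= w + 2 ==> c >= -1)))
  WP_1: (w <= s - 3 ==> ((!(w <= s - 3)) && (!((3*data[w + 1] <= 3*r + 4*s <==> 3*c < 3) <==> (3*r <= w + 2 ==> c >= -1))))) && ((!(w <= s - 3)) ==> (!((3*data[w + 1] <= s + 3*x <==> 3*c < 3) <==> (3*r <= w + 2 ==> c >= -1))))
  WP_2: (w <= s - 3 ==> ((w <= s - 3 ==> ((!(w <= s - 3)) && (!((3*data[w + 1] <= 3*r + 4*s <==> 3*c < 3) <==> (3*r <= w + 2 ==> c >= -1))))) && ((!(w <= s - 3)) ==> (!((3*data[w + 1] <= 3*r + 4*s <==> 3*c < 3) <==> (3*r <= w + 2 ==> c >= -1)))))) && ((!(w <= s - 3)) ==> (!((3*data[w + 1] <= s + 3*x <==> 3*c < 3) <==> (3*r <= w + 2 ==> c >= -1))))
  WP_3: (w <= s - 3 ==> ((w <= s - 3 ==> ((w <= s - 3 ==> ((!(w <= s - 3)) && (!((3*data[w + 1] <= 3*r + 4*s <==> 3*c < 3) <==> (3*r <= w + 2 ==> c >= -1))))) && ((!(w <= s - 3)) ==> (!((3*data[w + 1] <= 3*r + 4*s <==> 3*c < 3) <==> (3*r <= w + 2 ==> c >= -1)))))) && ((!(w <= s - 3)) ==> (!((3*data[w + 1] <= 3*r + 4*s <==> 3*c < 3) <==> (3*r <= w + 2 ==> c >= -1)))))) && ((!(w <= s - 3)) ==> (!((3*data[w + 1] <= s + 3*x <==> 3*c < 3) <==> (3*r <= w + 2 ==> c >= -1))))
So before the loop: (w <= s - 3 ==> ((w <= s - 3 ==> ((w <= s - 3 ==> ((!(w <= s - 3)) && (!((3*data[w + 1] <= 3*r + 4*s <==> 3*c < 3) <==> (3*r <= w + 2 ==> c >= -1))))) && ((!(w <= s - 3)) ==> (!((3*data[w + 1] <= 3*r + 4*s <==> 3*c < 3) <==> (3*r <= w + 2 ==> c >= -1)))))) && ((!(w <= s - 3)) ==> (!((3*data[w + 1] <= 3*r + 4*s <==> 3*c < 3) <==> (3*r <= w + 2 ==> c >= -1)))))) && ((!(w <= s - 3)) ==> (!((3*data[w + 1] <= s + 3*x <==> 3*c < 3) <==> (3*r <= w + 2 ==> c >= -1))))
Before x := 3*c: (w <= s - 3 ==> ((w <= s - 3 ==> ((w <= s - 3 ==> ((!(w <= s - 3)) && (!((3*data[w + 1] <= 3*r + 4*s <==> 3*c < 3) <==> (3*r <= w + 2 ==> c >= -1))))) && ((!(w <= s - 3)) ==> (!((3*data[w + 1] <= 3*r + 4*s <==> 3*c < 3) <==> (3*r <= w + 2 ==> c >= -1)))))) && ((!(w <= s - 3)) ==> (!((3*data[w + 1] <= 3*r + 4*s <==> 3*c < 3) <==> (3*r <= w + 2 ==> c >= -1)))))) && ((!(w <= s - 3)) ==> (!((3*data[w + 1] <= 9*c + s <==> 3*c < 3) <==> (3*r <= w + 2 ==> c >= -1))))
Answer: WP = (w <= s - 3 ==> ((w <= s - 3 ==> ((w <= s - 3 ==> ((!(w <= s - 3)) && (!((3*data[w + 1] <= 3*r + 4*s <==> 3*c < 3) <==> (3*r <= w + 2 ==> c >= -1))))) && ((!(w <= s - 3)) ==> (!((3*data[w + 1] <= 3*r + 4*s <==> 3*c < 3) <==> (3*r <= w + 2 ==> c >= -1)))))) && ((!(w <= s - 3)) ==> (!((3*data[w + 1] <= 3*r + 4*s <==> 3*c < 3) <==> (3*r <= w + 2 ==> c >= -1)))))) && ((!(w <= s - 3)) ==> (!((3*data[w + 1] <= 9*c + s <==> 3*c < 3) <==> (3*r <= w + 2 ==> c >= -1))))


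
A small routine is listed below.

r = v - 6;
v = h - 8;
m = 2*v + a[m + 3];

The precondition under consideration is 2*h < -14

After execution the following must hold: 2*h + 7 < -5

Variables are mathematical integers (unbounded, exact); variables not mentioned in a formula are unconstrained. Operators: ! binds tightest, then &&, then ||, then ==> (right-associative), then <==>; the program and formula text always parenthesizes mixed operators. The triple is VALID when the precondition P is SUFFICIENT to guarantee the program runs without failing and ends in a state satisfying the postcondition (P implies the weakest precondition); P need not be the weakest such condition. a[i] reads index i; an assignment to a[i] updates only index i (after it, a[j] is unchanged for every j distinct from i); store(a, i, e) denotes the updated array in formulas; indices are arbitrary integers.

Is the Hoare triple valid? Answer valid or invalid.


Working backward. After the program, the postcondition 2*h + 7 < -5 must hold; in canonical form it is 2*h < -12.
Before m := 2*v + a[m + 3]: 2*h < -12
Before v := h - 8: 2*h < -12
Before r := v - 6: 2*h < -12
The weakest precondition is 2*h < -12.
Check whether 2*h < -14 implies it.
Every state satisfying the precondition satisfies the weakest precondition: the implication holds.
Answer: valid


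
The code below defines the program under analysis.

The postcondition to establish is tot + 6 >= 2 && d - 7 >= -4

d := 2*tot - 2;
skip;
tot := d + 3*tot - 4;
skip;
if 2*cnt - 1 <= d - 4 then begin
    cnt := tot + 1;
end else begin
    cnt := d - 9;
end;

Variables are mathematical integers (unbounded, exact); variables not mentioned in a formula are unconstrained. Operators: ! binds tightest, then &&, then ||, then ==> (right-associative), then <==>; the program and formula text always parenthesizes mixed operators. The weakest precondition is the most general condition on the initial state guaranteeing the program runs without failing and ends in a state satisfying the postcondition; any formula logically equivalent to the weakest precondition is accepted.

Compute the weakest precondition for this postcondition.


Working backward. After the program, the postcondition tot + 6 >= 2 && d - 7 >= -4 must hold; in canonical form it is tot >= -4 && d >= 3.
Then branch requires tot >= -4 && d >= 3; else branch requires tot >= -4 && d >= 3.
Before the if: (2*cnt <= d - 3 ==> (tot >= -4 && d >= 3)) && ((!(2*cnt <= d - 3)) ==> (tot >= -4 && d >= 3))
Before skip: (2*cnt <= d - 3 ==> (tot >= -4 && d >= 3)) && ((!(2*cnt <= d - 3)) ==> (tot >= -4 && d >= 3))
Before tot := d + 3*tot - 4: (2*cnt <= d - 3 ==> (d + 3*tot >= 0 && d >= 3)) && ((!(2*cnt <= d - 3)) ==> (d + 3*tot >= 0 && d >= 3))
Before skip: (2*cnt <= d - 3 ==> (d + 3*tot >= 0 && d >= 3)) && ((!(2*cnt <= d - 3)) ==> (d + 3*tot >= 0 && d >= 3))
Before d := 2*tot - 2: (2*cnt <= 2*tot - 5 ==> (5*tot >= 2 && 2*tot >= 5)) && ((!(2*cnt <= 2*tot - 5)) ==> (5*tot >= 2 && 2*tot >= 5))
Answer: WP = (2*cnt <= 2*tot - 5 ==> (5*tot >= 2 && 2*tot >= 5)) && ((!(2*cnt <= 2*tot - 5)) ==> (5*tot >= 2 && 2*tot >= 5))


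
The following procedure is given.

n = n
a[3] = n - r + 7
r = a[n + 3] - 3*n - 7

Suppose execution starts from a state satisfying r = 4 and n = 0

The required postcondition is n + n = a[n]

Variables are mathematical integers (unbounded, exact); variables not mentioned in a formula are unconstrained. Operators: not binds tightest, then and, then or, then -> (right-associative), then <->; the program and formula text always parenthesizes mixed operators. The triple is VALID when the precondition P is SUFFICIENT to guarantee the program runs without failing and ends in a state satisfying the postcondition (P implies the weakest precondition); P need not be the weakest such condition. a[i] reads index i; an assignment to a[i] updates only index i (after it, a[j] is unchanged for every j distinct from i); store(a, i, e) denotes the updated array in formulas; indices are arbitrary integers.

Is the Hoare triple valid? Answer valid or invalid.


Working backward. After the program, the postcondition n + n = a[n] must hold; in canonical form it is 2*n = a[n].
Before r := a[n + 3] - 3*n - 7: 2*n = a[n]
Before a[3] := n - r + 7: 2*n = store(a, 3, n - r + 7)[n]
Before n := n: 2*n = store(a, 3, n - r + 7)[n]
The weakest precondition is 2*n = store(a, 3, n - r + 7)[n].
Check whether r = 4 and n = 0 implies it.
Countermodel: at the initial state a = {[0] = 1, [3] = 1, elsewhere 1}, n = 0, r = 4, the precondition holds but the weakest precondition fails.
Answer: invalid


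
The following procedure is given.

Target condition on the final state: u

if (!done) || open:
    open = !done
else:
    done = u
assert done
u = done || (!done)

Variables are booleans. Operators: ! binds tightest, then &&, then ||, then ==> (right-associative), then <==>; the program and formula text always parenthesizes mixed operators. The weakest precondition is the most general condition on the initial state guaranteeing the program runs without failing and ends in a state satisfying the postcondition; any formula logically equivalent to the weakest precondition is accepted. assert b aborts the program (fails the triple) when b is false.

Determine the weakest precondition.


Working backward. After the program, u must hold.
Before u := done || (!done): true
Before assert done: done
Then branch requires done; else branch requires u.
Before the if: (((!done) || open) ==> done) && ((!((!done) || open)) ==> u)
Answer: WP = (((!done) || open) ==> done) && ((!((!done) || open)) ==> u)


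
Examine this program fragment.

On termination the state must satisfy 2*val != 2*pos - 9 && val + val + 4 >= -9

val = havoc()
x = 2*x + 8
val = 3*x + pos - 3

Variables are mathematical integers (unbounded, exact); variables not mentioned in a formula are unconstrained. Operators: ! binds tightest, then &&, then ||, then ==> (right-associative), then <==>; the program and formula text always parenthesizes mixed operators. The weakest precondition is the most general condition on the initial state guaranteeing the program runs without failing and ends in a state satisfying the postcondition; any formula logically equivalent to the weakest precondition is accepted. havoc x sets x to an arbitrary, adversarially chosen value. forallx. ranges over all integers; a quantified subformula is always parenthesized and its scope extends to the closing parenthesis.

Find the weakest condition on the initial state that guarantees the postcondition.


Working backward. After the program, the postcondition 2*val != 2*pos - 9 && val + val + 4 >= -9 must hold; in canonical form it is 2*val != 2*pos - 9 && 2*val >= -13.
Before val := 3*x + pos - 3: 6*x != -3 && 2*pos + 6*x >= -7
Before x := 2*x + 8: 12*x != -51 && 2*pos + 12*x >= -55
Before havoc val: 12*x != -51 && 2*pos + 12*x >= -55
Answer: WP = 12*x != -51 && 2*pos + 12*x >= -55
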